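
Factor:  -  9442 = - 2^1*4721^1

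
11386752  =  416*27372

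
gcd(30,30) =30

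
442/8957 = 34/689 = 0.05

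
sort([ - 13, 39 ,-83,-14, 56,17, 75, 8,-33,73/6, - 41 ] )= [  -  83,-41,-33,  -  14, - 13, 8,73/6,17,39,56, 75 ]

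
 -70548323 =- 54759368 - 15788955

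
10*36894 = 368940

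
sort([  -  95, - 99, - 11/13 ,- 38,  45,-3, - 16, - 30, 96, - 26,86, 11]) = [ - 99,-95, - 38, - 30, - 26,-16, - 3, - 11/13,11,45, 86, 96]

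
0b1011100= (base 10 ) 92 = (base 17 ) 57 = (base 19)4g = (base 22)44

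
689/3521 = 689/3521  =  0.20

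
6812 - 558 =6254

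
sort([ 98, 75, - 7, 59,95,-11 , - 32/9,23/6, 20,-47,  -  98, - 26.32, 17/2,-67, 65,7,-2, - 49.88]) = [ - 98,-67, - 49.88, - 47,  -  26.32,-11, - 7,-32/9,  -  2,23/6, 7 , 17/2, 20, 59, 65,75,95,98] 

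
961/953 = 961/953 =1.01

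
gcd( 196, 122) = 2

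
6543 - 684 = 5859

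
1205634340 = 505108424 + 700525916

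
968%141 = 122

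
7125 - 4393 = 2732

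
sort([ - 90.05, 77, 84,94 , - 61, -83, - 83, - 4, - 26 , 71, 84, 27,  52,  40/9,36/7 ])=[ -90.05, - 83,- 83, - 61,- 26, - 4, 40/9, 36/7, 27, 52, 71, 77, 84, 84, 94] 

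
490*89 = 43610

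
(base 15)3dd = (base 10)883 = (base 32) rj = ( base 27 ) 15j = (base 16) 373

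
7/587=7/587 = 0.01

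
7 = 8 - 1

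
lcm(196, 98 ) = 196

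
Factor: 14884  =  2^2*61^2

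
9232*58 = 535456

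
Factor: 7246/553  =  2^1*7^(-1) * 79^( - 1) * 3623^1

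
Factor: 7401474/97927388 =3700737/48963694 = 2^ (-1)*3^2*13^( - 2)*31^( - 1)*4673^( - 1)*411193^1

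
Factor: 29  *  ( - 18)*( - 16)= 2^5*3^2 * 29^1= 8352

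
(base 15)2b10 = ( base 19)16B6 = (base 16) 2418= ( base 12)5420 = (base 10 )9240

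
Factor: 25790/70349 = 2^1*5^1  *103^(-1) *683^ ( -1 ) * 2579^1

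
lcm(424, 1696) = 1696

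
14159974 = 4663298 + 9496676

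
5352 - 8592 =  - 3240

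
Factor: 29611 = 29611^1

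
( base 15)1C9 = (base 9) 510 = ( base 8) 636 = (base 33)CI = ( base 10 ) 414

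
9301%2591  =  1528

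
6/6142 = 3/3071= 0.00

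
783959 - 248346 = 535613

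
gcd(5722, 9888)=2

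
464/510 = 232/255 = 0.91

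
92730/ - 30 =-3091/1 = - 3091.00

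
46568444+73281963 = 119850407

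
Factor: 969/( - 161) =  - 3^1*7^(-1)*17^1*19^1 * 23^(  -  1) 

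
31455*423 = 13305465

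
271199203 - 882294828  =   - 611095625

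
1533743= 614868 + 918875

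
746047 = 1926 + 744121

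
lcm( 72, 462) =5544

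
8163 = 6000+2163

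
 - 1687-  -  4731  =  3044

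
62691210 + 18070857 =80762067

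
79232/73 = 79232/73 =1085.37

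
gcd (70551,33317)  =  1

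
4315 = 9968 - 5653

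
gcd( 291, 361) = 1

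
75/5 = 15 = 15.00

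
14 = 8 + 6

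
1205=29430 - 28225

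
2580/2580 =1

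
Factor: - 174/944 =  - 87/472 = -  2^( - 3 ) * 3^1*29^1 * 59^ ( -1 ) 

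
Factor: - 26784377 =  - 1291^1 * 20747^1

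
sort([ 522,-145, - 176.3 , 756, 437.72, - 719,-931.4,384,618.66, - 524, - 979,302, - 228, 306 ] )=[ - 979, - 931.4,-719, -524,-228 , - 176.3,-145, 302,306, 384,437.72,522, 618.66,756]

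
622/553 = 1 + 69/553=1.12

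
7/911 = 7/911 = 0.01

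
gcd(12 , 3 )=3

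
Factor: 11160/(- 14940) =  - 2^1*31^1*83^( - 1 )= - 62/83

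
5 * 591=2955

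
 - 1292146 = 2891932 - 4184078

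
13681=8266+5415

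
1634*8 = 13072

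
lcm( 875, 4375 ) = 4375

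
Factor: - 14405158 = -2^1*7202579^1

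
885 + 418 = 1303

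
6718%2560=1598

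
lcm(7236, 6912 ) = 463104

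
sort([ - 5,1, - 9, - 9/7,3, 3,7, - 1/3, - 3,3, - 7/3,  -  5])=[- 9, - 5, - 5, - 3, - 7/3, - 9/7, - 1/3,1,3, 3,3, 7 ] 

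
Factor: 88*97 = 8536 =2^3*11^1 * 97^1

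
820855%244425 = 87580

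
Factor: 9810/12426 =15/19 = 3^1 * 5^1*19^( - 1) 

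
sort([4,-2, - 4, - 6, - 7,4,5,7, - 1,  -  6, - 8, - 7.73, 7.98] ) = [ - 8, - 7.73, - 7,  -  6 , - 6,-4,-2, - 1  ,  4, 4, 5, 7,7.98] 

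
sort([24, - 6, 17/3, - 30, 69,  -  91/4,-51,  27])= [-51,-30, - 91/4,-6 , 17/3 , 24,27,  69 ] 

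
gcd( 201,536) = 67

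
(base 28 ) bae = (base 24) fbe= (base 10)8918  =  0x22d6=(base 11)6778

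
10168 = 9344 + 824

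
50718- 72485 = -21767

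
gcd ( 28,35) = 7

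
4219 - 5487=-1268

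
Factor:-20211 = -3^1*6737^1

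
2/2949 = 2/2949 = 0.00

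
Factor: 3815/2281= 5^1*7^1*109^1 * 2281^ ( - 1)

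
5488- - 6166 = 11654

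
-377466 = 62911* (  -  6)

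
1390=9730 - 8340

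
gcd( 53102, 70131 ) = 1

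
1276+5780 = 7056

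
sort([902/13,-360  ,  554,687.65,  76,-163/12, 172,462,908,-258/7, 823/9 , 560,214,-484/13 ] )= [ - 360,  -  484/13, - 258/7,-163/12,902/13,76,823/9,  172,214, 462, 554, 560,687.65,908 ] 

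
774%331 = 112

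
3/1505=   3/1505 = 0.00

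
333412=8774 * 38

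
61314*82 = 5027748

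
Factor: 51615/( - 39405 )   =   - 93/71 = - 3^1 * 31^1*71^( - 1)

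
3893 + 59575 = 63468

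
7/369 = 7/369=0.02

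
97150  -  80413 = 16737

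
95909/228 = 95909/228 = 420.65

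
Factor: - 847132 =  - 2^2*11^1*13^1*1481^1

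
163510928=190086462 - 26575534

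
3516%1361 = 794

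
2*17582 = 35164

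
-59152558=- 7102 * 8329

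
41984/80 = 2624/5=524.80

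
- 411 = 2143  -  2554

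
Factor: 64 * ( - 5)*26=  -  2^7*5^1*13^1 = -  8320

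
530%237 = 56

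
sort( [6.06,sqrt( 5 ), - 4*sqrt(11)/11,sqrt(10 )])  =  [ - 4* sqrt( 11 ) /11 , sqrt( 5 ), sqrt( 10 ),6.06] 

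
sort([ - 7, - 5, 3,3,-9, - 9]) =[ - 9,-9,-7, - 5, 3, 3]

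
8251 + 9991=18242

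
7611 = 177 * 43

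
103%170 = 103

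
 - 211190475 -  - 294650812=83460337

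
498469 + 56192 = 554661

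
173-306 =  - 133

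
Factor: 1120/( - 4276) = - 280/1069 = - 2^3 * 5^1*7^1*1069^ ( - 1)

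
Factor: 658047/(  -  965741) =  - 3^1*7^( - 2) * 13^1*47^1*359^1*19709^( - 1)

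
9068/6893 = 9068/6893 = 1.32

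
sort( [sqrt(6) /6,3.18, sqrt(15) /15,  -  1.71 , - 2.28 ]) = [-2.28, - 1.71, sqrt( 15) /15,sqrt( 6 )/6, 3.18] 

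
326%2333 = 326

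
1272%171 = 75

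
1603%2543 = 1603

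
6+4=10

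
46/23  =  2 = 2.00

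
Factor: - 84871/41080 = - 2^( - 3)*5^( - 1)*13^( - 1 )*79^(-1)*84871^1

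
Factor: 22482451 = 22482451^1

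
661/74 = 8 + 69/74 = 8.93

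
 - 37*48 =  -1776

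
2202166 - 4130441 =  - 1928275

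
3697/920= 3697/920 = 4.02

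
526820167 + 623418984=1150239151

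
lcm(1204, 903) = 3612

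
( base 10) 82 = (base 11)75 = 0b1010010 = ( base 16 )52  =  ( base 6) 214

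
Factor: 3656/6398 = 4/7 = 2^2 * 7^( - 1)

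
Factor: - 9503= - 13^1 * 17^1*43^1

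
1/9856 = 1/9856 = 0.00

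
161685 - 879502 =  - 717817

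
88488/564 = 156+42/47 =156.89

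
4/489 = 4/489 = 0.01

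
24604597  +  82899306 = 107503903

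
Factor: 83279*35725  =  2975142275 = 5^2*7^1*1429^1*11897^1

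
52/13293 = 52/13293 = 0.00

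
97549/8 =12193+5/8 = 12193.62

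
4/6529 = 4/6529 = 0.00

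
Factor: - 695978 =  - 2^1*347989^1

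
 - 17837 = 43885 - 61722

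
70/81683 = 10/11669 = 0.00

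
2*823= 1646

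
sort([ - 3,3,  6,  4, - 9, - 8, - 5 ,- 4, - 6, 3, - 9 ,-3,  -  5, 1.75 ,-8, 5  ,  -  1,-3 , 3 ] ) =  [-9,  -  9,-8,-8, - 6, - 5,-5, - 4, - 3,  -  3,-3, - 1 , 1.75,  3, 3,3, 4, 5,6] 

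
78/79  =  78/79 = 0.99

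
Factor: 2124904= 2^3*265613^1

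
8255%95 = 85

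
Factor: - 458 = -2^1 * 229^1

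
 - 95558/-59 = 1619 + 37/59 = 1619.63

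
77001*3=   231003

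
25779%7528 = 3195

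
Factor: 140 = 2^2*5^1 * 7^1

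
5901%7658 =5901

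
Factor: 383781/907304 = 2^( - 3 )*3^1*19^1*23^( - 1)*4931^( - 1)*6733^1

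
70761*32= 2264352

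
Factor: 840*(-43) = -36120= - 2^3*3^1*5^1*7^1*43^1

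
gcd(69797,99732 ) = 1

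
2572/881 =2572/881 = 2.92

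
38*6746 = 256348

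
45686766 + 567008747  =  612695513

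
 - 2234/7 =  - 2234/7=-319.14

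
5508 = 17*324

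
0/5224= 0 =0.00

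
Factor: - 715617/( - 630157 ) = 3^2*7^1 *11^( - 1 )*37^1*307^1*57287^( - 1)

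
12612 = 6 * 2102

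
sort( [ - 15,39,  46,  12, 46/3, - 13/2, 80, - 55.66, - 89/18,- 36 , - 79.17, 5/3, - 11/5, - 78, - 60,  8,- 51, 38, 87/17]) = [ - 79.17, - 78  ,  -  60, - 55.66, - 51, - 36, - 15, - 13/2 , - 89/18 ,  -  11/5,  5/3 , 87/17,8, 12 , 46/3, 38, 39, 46,  80 ] 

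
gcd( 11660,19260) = 20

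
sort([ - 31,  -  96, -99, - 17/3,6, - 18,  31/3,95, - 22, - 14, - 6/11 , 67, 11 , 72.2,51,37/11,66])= [ - 99, - 96, - 31, - 22,-18, - 14, - 17/3, - 6/11,37/11,  6 , 31/3,11,  51, 66,67 , 72.2,95 ]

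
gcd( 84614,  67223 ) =1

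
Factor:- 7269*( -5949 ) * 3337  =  3^3*47^1 * 71^1*661^1*2423^1=144302828697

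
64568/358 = 180+64/179 = 180.36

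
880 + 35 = 915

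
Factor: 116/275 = 2^2* 5^( - 2 )*11^ (-1) * 29^1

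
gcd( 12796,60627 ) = 7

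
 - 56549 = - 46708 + - 9841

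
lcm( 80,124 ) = 2480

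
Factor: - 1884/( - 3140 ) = 3^1*5^( - 1) = 3/5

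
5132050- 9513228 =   -  4381178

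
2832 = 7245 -4413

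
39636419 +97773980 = 137410399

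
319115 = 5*63823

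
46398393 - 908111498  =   - 861713105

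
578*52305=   30232290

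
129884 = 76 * 1709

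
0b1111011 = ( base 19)69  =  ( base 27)4f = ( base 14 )8B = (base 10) 123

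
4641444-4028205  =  613239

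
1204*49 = 58996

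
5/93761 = 5/93761 = 0.00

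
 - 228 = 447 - 675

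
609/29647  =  609/29647 = 0.02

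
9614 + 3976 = 13590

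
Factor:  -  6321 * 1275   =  -8059275 = - 3^2*5^2 * 7^2 * 17^1*43^1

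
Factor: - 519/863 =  - 3^1*  173^1*863^( - 1 ) 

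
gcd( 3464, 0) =3464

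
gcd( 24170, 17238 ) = 2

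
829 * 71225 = 59045525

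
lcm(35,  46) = 1610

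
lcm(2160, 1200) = 10800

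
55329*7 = 387303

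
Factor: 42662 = 2^1*83^1*257^1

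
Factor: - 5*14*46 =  - 3220= -2^2 *5^1 *7^1 *23^1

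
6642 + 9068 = 15710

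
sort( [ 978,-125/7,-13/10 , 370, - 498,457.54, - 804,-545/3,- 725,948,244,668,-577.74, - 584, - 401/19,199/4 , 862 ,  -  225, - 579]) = [-804, - 725, - 584,- 579,-577.74,-498, - 225, -545/3, - 401/19,-125/7,-13/10,199/4 , 244,370, 457.54,  668,862, 948 , 978]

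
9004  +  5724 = 14728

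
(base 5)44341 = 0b110000011000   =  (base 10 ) 3096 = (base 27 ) 46i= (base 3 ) 11020200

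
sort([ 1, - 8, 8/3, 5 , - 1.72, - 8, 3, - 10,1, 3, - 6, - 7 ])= [ - 10, - 8, - 8, - 7, - 6, - 1.72, 1, 1,  8/3, 3,3, 5] 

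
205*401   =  82205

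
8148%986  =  260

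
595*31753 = 18893035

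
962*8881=8543522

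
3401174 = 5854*581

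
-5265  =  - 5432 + 167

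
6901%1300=401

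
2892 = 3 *964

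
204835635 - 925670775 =  -  720835140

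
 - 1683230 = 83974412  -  85657642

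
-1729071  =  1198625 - 2927696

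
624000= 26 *24000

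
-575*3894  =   -2239050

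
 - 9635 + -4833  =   - 14468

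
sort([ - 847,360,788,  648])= [-847,360,648,788 ]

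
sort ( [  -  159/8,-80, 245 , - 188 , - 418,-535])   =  [  -  535,-418, - 188, - 80,- 159/8, 245] 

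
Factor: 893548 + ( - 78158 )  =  815390  =  2^1 * 5^1 * 67^1*1217^1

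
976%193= 11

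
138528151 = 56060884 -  - 82467267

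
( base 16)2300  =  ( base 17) 1E01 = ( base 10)8960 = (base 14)33a0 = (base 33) 87h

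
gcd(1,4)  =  1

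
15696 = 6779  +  8917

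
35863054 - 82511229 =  - 46648175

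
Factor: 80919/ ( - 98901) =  - 3^2  *11^( - 1 ) = - 9/11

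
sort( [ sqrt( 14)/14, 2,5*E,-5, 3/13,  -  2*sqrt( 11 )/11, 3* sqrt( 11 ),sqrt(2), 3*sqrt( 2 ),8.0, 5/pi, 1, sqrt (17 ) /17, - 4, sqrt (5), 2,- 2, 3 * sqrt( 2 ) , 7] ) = [ -5,  -  4, - 2, - 2*sqrt( 11 )/11, 3/13, sqrt( 17)/17 , sqrt( 14)/14, 1 , sqrt( 2 ) , 5/pi, 2,2, sqrt(5), 3*sqrt( 2 ), 3 *sqrt(2), 7, 8.0, 3*sqrt( 11), 5*E ]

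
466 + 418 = 884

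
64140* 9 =577260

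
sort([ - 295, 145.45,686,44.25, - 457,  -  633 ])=[ -633,  -  457, - 295,44.25, 145.45,686]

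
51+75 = 126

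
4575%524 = 383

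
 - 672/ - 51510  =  112/8585 = 0.01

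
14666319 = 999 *14681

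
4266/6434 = 2133/3217  =  0.66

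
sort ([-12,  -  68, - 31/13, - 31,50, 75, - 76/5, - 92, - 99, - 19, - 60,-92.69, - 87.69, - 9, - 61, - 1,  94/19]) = [ - 99, - 92.69, - 92, - 87.69, - 68, - 61, - 60, - 31,-19, - 76/5, - 12, - 9, - 31/13,  -  1,94/19,50  ,  75]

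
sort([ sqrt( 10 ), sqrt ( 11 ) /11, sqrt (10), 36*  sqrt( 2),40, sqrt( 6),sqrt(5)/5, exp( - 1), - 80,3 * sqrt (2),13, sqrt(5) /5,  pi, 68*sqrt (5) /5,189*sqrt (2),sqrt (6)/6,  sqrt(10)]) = [-80, sqrt(11)/11,exp( -1), sqrt (6) /6,sqrt( 5)/5,sqrt( 5)/5, sqrt(6),pi, sqrt (10),  sqrt( 10), sqrt(10 ), 3 * sqrt(2), 13,68*sqrt( 5)/5, 40, 36*sqrt(2 ), 189 * sqrt( 2) ] 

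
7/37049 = 7/37049=0.00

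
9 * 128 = 1152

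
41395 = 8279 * 5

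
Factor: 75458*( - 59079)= - 2^1*3^1*29^1*47^1*419^1*1301^1= - 4457983182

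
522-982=-460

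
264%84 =12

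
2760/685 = 4 +4/137= 4.03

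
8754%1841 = 1390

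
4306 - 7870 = - 3564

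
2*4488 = 8976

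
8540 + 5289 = 13829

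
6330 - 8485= - 2155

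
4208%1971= 266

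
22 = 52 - 30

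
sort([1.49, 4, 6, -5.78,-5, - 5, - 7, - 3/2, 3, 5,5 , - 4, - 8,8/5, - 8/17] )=[ - 8,-7,-5.78, - 5, - 5 , - 4,-3/2, - 8/17,1.49 , 8/5, 3,  4,5,  5, 6]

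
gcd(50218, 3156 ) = 2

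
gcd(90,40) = 10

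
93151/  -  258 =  -362+245/258 = -  361.05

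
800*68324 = 54659200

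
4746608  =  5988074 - 1241466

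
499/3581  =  499/3581 = 0.14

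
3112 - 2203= 909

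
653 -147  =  506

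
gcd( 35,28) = 7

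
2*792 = 1584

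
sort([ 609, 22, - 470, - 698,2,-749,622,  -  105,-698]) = [ - 749, - 698,-698,-470, -105, 2,22, 609, 622]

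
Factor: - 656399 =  - 67^1*97^1 * 101^1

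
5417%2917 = 2500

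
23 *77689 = 1786847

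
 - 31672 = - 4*7918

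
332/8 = 41 + 1/2 = 41.50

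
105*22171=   2327955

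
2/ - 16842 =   -  1 + 8420/8421= - 0.00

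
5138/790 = 6 + 199/395 =6.50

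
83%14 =13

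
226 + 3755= 3981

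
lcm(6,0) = 0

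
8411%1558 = 621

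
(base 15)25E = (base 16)21B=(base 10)539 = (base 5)4124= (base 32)GR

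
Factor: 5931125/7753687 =5^3 * 23^1*173^( - 1) * 2063^1*44819^( - 1 )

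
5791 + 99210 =105001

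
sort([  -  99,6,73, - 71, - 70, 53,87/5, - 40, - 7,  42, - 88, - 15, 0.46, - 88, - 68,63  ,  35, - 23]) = [ - 99, - 88, - 88, - 71,- 70, -68, - 40, - 23,-15, - 7, 0.46,6, 87/5,35,42,  53,  63,  73 ] 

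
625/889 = 625/889 = 0.70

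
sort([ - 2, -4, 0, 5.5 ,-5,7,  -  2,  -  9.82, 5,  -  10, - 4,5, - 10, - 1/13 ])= [ - 10, - 10,  -  9.82, - 5,-4, - 4, - 2, - 2, - 1/13,0, 5,5, 5.5,7]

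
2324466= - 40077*( - 58)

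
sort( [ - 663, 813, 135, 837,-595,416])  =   [ - 663 , - 595,135,  416,813, 837]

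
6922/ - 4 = - 3461/2 = - 1730.50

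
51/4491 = 17/1497= 0.01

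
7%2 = 1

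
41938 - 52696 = -10758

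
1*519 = 519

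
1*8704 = 8704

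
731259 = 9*81251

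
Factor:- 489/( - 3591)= 3^( - 2 )*7^( - 1)*19^( - 1 )*163^1 = 163/1197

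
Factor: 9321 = 3^1*13^1*239^1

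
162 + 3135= 3297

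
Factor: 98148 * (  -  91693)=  - 2^2* 3^1*7^1*8179^1*13099^1 = -8999484564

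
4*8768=35072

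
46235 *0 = 0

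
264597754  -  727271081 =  - 462673327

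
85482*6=512892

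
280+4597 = 4877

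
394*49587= 19537278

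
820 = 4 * 205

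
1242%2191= 1242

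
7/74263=1/10609= 0.00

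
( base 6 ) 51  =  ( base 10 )31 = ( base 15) 21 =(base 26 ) 15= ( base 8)37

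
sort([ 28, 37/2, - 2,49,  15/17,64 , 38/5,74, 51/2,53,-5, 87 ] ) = [ - 5 ,- 2  ,  15/17, 38/5,37/2 , 51/2 , 28 , 49,53,  64, 74,87]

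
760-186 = 574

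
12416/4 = 3104  =  3104.00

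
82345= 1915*43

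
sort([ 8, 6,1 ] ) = [ 1,  6 , 8 ] 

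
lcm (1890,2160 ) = 15120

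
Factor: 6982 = 2^1*3491^1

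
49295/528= 93 + 191/528= 93.36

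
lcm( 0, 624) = 0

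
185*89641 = 16583585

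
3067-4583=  - 1516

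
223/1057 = 223/1057=0.21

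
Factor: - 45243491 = -45243491^1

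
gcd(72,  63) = 9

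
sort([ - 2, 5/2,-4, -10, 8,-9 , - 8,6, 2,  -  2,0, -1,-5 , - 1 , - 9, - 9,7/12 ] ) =[-10, - 9,-9 , - 9 , - 8, - 5, - 4, - 2,- 2,-1, - 1 , 0,7/12, 2,5/2 , 6,8 ]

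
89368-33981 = 55387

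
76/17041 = 76/17041=0.00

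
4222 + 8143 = 12365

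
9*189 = 1701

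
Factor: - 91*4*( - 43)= 2^2*7^1*13^1*43^1  =  15652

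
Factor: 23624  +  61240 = 84864  =  2^7 * 3^1*13^1* 17^1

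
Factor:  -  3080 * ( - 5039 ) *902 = 13999148240 = 2^4*5^1*7^1 * 11^2*41^1*5039^1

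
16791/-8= - 16791/8 = - 2098.88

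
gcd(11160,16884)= 36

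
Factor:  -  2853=-3^2*317^1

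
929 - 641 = 288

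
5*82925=414625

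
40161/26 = 1544+17/26 = 1544.65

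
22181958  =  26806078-4624120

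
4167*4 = 16668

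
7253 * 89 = 645517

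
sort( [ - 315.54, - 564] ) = [ - 564, - 315.54]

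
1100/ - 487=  - 1100/487 =- 2.26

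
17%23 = 17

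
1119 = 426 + 693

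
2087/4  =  2087/4 =521.75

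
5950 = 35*170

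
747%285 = 177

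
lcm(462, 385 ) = 2310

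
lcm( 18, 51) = 306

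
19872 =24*828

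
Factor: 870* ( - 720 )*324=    - 2^7*3^7*5^2*29^1 = - 202953600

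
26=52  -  26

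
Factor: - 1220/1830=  - 2^1 * 3^( - 1)  =  - 2/3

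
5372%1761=89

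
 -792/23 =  - 35 + 13/23 = - 34.43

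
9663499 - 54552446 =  - 44888947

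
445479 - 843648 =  -398169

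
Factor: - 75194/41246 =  - 7^1*131^1 * 503^( - 1) = - 917/503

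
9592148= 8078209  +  1513939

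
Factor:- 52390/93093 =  - 130/231= - 2^1*3^( - 1 )*5^1*7^( - 1 )*11^( - 1 )*13^1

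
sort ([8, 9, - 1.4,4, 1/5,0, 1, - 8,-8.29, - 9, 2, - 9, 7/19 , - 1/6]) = [ - 9,-9, - 8.29, - 8 , - 1.4,  -  1/6, 0,1/5 , 7/19, 1, 2, 4, 8, 9]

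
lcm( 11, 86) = 946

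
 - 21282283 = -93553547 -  - 72271264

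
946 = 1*946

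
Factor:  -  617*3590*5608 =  - 2^4 * 5^1 * 359^1 * 617^1*701^1 = - 12421888240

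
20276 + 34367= 54643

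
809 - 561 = 248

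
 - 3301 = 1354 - 4655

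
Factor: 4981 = 17^1*293^1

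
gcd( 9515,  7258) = 1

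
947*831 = 786957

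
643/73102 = 643/73102 = 0.01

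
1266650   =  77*16450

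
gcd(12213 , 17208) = 9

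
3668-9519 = -5851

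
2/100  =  1/50 = 0.02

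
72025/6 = 72025/6 = 12004.17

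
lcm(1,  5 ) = 5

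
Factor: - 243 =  - 3^5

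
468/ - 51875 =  - 1 +51407/51875 = - 0.01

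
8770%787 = 113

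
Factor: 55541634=2^1*3^1*41^1*225779^1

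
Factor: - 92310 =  - 2^1 * 3^1*5^1* 17^1*181^1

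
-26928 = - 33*816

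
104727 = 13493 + 91234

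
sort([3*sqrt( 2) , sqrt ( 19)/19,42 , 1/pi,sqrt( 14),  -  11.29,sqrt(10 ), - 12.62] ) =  [ - 12.62, - 11.29,  sqrt( 19) /19,  1/pi, sqrt(10), sqrt ( 14), 3*sqrt(2), 42]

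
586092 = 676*867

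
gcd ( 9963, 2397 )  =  3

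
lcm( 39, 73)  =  2847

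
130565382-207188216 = -76622834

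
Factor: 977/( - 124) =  - 2^( - 2)*31^ ( - 1)*977^1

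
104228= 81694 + 22534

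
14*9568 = 133952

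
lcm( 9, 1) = 9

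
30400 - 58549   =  - 28149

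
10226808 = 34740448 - 24513640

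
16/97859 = 16/97859 = 0.00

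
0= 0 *13803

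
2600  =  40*65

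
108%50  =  8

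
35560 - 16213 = 19347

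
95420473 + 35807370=131227843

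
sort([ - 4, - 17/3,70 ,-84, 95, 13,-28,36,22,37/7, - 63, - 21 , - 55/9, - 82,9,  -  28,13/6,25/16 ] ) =[-84, - 82, - 63, - 28, - 28,-21, - 55/9,-17/3, - 4,25/16, 13/6, 37/7,9,13, 22, 36,70,95 ] 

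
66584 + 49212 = 115796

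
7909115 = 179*44185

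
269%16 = 13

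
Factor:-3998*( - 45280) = 181029440 = 2^6*5^1*283^1*1999^1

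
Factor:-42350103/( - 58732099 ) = 3^2 * 97^1*139^1*239^( - 1 )*349^1 * 245741^( - 1)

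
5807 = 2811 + 2996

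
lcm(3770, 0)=0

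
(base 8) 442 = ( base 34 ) 8I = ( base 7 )563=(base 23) ce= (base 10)290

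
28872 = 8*3609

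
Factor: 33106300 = 2^2* 5^2*331063^1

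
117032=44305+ 72727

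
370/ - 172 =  - 3+73/86 = - 2.15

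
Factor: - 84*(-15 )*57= 2^2*3^3 * 5^1*7^1*19^1= 71820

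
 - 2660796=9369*( - 284)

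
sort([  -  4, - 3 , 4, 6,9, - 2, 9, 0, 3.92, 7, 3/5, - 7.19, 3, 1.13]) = [ - 7.19, - 4, -3, - 2, 0 , 3/5, 1.13,  3 , 3.92 , 4, 6, 7,9, 9 ] 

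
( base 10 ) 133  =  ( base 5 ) 1013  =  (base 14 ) 97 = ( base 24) 5D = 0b10000101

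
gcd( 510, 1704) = 6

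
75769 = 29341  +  46428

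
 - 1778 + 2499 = 721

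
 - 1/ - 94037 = 1/94037 = 0.00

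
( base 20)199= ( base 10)589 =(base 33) hs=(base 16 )24D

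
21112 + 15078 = 36190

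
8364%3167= 2030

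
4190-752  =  3438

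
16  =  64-48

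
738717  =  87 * 8491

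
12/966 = 2/161= 0.01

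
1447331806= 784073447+663258359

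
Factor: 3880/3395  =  8/7  =  2^3*7^ (- 1)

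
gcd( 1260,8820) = 1260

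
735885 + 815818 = 1551703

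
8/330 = 4/165 = 0.02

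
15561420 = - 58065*( - 268) 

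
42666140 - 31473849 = 11192291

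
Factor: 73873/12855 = 3^( - 1 )*5^(- 1 )*31^1*857^( - 1) * 2383^1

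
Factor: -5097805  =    -  5^1 * 53^1*19237^1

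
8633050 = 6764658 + 1868392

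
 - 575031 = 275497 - 850528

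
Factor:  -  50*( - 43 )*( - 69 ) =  - 148350  =  - 2^1*3^1*5^2*23^1*43^1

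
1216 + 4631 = 5847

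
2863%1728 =1135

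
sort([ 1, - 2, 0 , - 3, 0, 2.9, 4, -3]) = [- 3, - 3,-2, 0 , 0, 1,2.9,4]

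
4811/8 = 601 + 3/8= 601.38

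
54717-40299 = 14418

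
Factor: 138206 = 2^1*19^1 *3637^1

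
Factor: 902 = 2^1*11^1*41^1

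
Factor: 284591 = 284591^1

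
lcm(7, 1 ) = 7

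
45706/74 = 617 + 24/37=617.65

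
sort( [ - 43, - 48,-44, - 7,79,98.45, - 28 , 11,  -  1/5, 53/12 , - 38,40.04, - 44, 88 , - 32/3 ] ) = [ - 48, - 44 , - 44, - 43,  -  38, - 28, - 32/3, - 7, - 1/5,  53/12,11,40.04, 79,88,98.45] 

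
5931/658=5931/658= 9.01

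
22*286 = 6292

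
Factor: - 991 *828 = - 820548 = - 2^2 * 3^2*23^1 * 991^1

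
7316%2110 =986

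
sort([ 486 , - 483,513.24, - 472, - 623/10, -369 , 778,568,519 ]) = [  -  483, - 472, - 369 , - 623/10,486,513.24, 519,  568 , 778 ] 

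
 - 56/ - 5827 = 56/5827= 0.01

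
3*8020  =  24060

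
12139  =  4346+7793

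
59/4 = 59/4 = 14.75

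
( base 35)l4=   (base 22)1BD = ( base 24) 16j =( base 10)739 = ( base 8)1343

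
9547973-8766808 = 781165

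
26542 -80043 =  - 53501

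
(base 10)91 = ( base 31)2t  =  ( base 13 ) 70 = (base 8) 133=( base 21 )47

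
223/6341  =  223/6341 =0.04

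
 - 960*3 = -2880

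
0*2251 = 0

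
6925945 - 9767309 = -2841364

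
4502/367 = 4502/367 = 12.27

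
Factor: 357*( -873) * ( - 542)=168920262 =2^1*3^3*7^1*17^1 *97^1*271^1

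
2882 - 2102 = 780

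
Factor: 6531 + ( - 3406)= 5^5 = 3125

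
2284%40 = 4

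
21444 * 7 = 150108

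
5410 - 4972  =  438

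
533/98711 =533/98711 = 0.01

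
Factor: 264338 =2^1 * 132169^1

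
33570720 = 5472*6135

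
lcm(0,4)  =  0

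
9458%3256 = 2946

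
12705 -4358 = 8347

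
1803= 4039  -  2236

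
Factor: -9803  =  -9803^1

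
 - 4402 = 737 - 5139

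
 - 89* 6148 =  - 547172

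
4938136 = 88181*56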